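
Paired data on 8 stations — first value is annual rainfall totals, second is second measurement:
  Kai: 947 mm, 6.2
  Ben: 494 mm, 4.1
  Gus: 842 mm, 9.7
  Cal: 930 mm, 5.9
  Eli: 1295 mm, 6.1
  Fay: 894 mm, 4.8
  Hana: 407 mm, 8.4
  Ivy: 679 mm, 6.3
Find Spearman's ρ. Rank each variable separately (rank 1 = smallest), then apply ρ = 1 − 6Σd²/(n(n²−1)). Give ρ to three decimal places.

-0.190

Ranks of variable 1: 7, 2, 4, 6, 8, 5, 1, 3
Ranks of variable 2: 5, 1, 8, 3, 4, 2, 7, 6
d = r₁ − r₂: 2, 1, -4, 3, 4, 3, -6, -3
d²: 4, 1, 16, 9, 16, 9, 36, 9; Σd² = 100
ρ = 1 − 6·100/(8·63) = 1 − 600/504 = -0.190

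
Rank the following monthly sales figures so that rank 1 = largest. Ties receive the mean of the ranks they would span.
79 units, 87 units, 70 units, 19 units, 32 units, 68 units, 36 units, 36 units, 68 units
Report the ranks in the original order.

2, 1, 3, 9, 8, 4.5, 6.5, 6.5, 4.5

Sorted (descending): 87, 79, 70, 68, 68, 36, 36, 32, 19
The 2 values of 68 occupy positions 4–5 → average rank (4+5)/2 = 4.5.
The 2 values of 36 occupy positions 6–7 → average rank (6+7)/2 = 6.5.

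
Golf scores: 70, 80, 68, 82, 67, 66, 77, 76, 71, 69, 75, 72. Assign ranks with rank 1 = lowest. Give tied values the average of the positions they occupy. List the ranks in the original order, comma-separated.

Sorted (ascending): 66, 67, 68, 69, 70, 71, 72, 75, 76, 77, 80, 82
No ties — each value takes its position as its rank.

5, 11, 3, 12, 2, 1, 10, 9, 6, 4, 8, 7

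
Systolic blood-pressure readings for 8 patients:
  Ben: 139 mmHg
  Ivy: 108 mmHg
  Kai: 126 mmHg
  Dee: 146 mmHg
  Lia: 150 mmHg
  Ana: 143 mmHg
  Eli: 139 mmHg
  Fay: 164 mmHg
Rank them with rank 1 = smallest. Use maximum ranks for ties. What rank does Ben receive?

4

Sorted (ascending): 108, 126, 139, 139, 143, 146, 150, 164
The 2 values of 139 occupy positions 3–4 → each gets rank 4.
Ben has value 139 mmHg → rank 4.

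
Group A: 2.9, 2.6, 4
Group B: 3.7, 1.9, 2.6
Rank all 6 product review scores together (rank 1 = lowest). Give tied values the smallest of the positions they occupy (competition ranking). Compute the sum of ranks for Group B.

Sorted (ascending): 1.9, 2.6, 2.6, 2.9, 3.7, 4
The 2 values of 2.6 occupy positions 2–3 → each gets rank 2.
Group B values → pooled ranks: 3.7→5, 1.9→1, 2.6→2
Rank sum = 5 + 1 + 2 = 8

8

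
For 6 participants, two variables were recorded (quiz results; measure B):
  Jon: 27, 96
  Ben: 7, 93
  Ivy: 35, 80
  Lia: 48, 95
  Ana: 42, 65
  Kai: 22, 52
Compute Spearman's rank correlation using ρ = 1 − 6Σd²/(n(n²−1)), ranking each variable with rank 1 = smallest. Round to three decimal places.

0.143

Ranks of variable 1: 3, 1, 4, 6, 5, 2
Ranks of variable 2: 6, 4, 3, 5, 2, 1
d = r₁ − r₂: -3, -3, 1, 1, 3, 1
d²: 9, 9, 1, 1, 9, 1; Σd² = 30
ρ = 1 − 6·30/(6·35) = 1 − 180/210 = 0.143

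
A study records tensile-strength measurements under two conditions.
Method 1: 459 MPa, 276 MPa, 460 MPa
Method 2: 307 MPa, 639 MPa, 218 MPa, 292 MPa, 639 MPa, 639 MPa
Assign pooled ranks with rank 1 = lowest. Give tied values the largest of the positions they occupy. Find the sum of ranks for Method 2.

35

Sorted (ascending): 218, 276, 292, 307, 459, 460, 639, 639, 639
The 3 values of 639 occupy positions 7–9 → each gets rank 9.
Method 2 values → pooled ranks: 307→4, 639→9, 218→1, 292→3, 639→9, 639→9
Rank sum = 4 + 9 + 1 + 3 + 9 + 9 = 35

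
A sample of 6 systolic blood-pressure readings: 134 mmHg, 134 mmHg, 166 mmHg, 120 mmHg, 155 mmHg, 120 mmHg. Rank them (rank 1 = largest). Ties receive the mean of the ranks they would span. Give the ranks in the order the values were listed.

3.5, 3.5, 1, 5.5, 2, 5.5

Sorted (descending): 166, 155, 134, 134, 120, 120
The 2 values of 134 occupy positions 3–4 → average rank (3+4)/2 = 3.5.
The 2 values of 120 occupy positions 5–6 → average rank (5+6)/2 = 5.5.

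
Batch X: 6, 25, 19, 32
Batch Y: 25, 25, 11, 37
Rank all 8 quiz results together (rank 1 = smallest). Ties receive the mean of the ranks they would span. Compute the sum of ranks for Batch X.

Sorted (ascending): 6, 11, 19, 25, 25, 25, 32, 37
The 3 values of 25 occupy positions 4–6 → average rank 5.
Batch X values → pooled ranks: 6→1, 25→5, 19→3, 32→7
Rank sum = 1 + 5 + 3 + 7 = 16

16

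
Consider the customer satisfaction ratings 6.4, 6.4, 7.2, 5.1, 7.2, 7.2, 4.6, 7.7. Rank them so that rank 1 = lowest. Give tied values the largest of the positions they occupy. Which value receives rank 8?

7.7

Sorted (ascending): 4.6, 5.1, 6.4, 6.4, 7.2, 7.2, 7.2, 7.7
The 2 values of 6.4 occupy positions 3–4 → each gets rank 4.
The 3 values of 7.2 occupy positions 5–7 → each gets rank 7.
Rank 8 → value 7.7.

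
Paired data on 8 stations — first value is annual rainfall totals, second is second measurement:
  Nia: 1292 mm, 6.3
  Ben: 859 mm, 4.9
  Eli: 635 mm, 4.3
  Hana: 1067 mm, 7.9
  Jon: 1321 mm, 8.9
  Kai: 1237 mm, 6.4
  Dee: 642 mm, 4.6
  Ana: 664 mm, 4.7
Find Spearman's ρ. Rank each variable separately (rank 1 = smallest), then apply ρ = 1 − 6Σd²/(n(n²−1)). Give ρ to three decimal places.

Ranks of variable 1: 7, 4, 1, 5, 8, 6, 2, 3
Ranks of variable 2: 5, 4, 1, 7, 8, 6, 2, 3
d = r₁ − r₂: 2, 0, 0, -2, 0, 0, 0, 0
d²: 4, 0, 0, 4, 0, 0, 0, 0; Σd² = 8
ρ = 1 − 6·8/(8·63) = 1 − 48/504 = 0.905

0.905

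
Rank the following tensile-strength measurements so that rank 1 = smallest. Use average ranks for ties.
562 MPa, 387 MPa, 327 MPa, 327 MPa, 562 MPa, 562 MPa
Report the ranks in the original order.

5, 3, 1.5, 1.5, 5, 5

Sorted (ascending): 327, 327, 387, 562, 562, 562
The 2 values of 327 occupy positions 1–2 → average rank (1+2)/2 = 1.5.
The 3 values of 562 occupy positions 4–6 → average rank 5.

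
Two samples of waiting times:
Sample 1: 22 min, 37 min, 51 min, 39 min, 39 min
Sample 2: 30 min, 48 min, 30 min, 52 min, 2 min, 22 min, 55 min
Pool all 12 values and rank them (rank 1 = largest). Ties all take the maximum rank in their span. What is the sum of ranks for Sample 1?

Sorted (descending): 55, 52, 51, 48, 39, 39, 37, 30, 30, 22, 22, 2
The 2 values of 39 occupy positions 5–6 → each gets rank 6.
The 2 values of 30 occupy positions 8–9 → each gets rank 9.
The 2 values of 22 occupy positions 10–11 → each gets rank 11.
Sample 1 values → pooled ranks: 22→11, 37→7, 51→3, 39→6, 39→6
Rank sum = 11 + 7 + 3 + 6 + 6 = 33

33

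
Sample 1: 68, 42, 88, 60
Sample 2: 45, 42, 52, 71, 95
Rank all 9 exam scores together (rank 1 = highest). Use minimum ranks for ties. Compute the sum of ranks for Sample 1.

19

Sorted (descending): 95, 88, 71, 68, 60, 52, 45, 42, 42
The 2 values of 42 occupy positions 8–9 → each gets rank 8.
Sample 1 values → pooled ranks: 68→4, 42→8, 88→2, 60→5
Rank sum = 4 + 8 + 2 + 5 = 19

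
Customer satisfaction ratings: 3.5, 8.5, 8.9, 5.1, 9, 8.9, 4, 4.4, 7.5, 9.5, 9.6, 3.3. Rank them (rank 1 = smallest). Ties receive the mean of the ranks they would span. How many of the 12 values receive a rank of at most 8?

Sorted (ascending): 3.3, 3.5, 4, 4.4, 5.1, 7.5, 8.5, 8.9, 8.9, 9, 9.5, 9.6
The 2 values of 8.9 occupy positions 8–9 → average rank (8+9)/2 = 8.5.
Ranks ≤ 8: {1, 2, 3, 4, 5, 6, 7} → 7 values.

7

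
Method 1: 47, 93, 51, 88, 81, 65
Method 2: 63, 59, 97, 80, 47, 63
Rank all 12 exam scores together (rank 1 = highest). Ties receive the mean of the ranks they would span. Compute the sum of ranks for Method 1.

36.5

Sorted (descending): 97, 93, 88, 81, 80, 65, 63, 63, 59, 51, 47, 47
The 2 values of 63 occupy positions 7–8 → average rank (7+8)/2 = 7.5.
The 2 values of 47 occupy positions 11–12 → average rank (11+12)/2 = 11.5.
Method 1 values → pooled ranks: 47→11.5, 93→2, 51→10, 88→3, 81→4, 65→6
Rank sum = 11.5 + 2 + 10 + 3 + 4 + 6 = 36.5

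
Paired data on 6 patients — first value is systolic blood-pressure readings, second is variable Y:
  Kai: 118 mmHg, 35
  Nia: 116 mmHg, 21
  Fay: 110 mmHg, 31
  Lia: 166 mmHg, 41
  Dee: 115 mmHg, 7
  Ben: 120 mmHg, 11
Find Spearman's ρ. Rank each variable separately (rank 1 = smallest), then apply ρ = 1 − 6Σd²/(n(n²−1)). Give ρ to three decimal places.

0.429

Ranks of variable 1: 4, 3, 1, 6, 2, 5
Ranks of variable 2: 5, 3, 4, 6, 1, 2
d = r₁ − r₂: -1, 0, -3, 0, 1, 3
d²: 1, 0, 9, 0, 1, 9; Σd² = 20
ρ = 1 − 6·20/(6·35) = 1 − 120/210 = 0.429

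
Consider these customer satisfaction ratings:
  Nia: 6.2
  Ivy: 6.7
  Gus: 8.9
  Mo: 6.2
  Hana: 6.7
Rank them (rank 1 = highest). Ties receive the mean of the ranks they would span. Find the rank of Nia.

Sorted (descending): 8.9, 6.7, 6.7, 6.2, 6.2
The 2 values of 6.7 occupy positions 2–3 → average rank (2+3)/2 = 2.5.
The 2 values of 6.2 occupy positions 4–5 → average rank (4+5)/2 = 4.5.
Nia has value 6.2 → rank 4.5.

4.5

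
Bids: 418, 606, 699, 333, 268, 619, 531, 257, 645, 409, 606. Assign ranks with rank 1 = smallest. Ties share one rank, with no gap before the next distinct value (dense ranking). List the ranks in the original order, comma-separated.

Sorted (ascending): 257, 268, 333, 409, 418, 531, 606, 606, 619, 645, 699
The 2 values of 606 share dense rank 7.
Remaining distinct values take the next consecutive integers.

5, 7, 10, 3, 2, 8, 6, 1, 9, 4, 7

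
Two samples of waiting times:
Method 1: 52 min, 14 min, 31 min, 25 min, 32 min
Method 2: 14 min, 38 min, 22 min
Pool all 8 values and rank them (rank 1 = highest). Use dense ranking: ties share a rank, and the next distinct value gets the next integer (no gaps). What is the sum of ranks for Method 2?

15

Sorted (descending): 52, 38, 32, 31, 25, 22, 14, 14
The 2 values of 14 share dense rank 7.
Remaining distinct values take the next consecutive integers.
Method 2 values → pooled ranks: 14→7, 38→2, 22→6
Rank sum = 7 + 2 + 6 = 15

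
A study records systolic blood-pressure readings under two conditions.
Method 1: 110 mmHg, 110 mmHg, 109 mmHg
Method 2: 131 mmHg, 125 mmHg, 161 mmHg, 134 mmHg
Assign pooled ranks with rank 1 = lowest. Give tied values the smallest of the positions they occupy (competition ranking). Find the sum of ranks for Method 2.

22

Sorted (ascending): 109, 110, 110, 125, 131, 134, 161
The 2 values of 110 occupy positions 2–3 → each gets rank 2.
Method 2 values → pooled ranks: 131→5, 125→4, 161→7, 134→6
Rank sum = 5 + 4 + 7 + 6 = 22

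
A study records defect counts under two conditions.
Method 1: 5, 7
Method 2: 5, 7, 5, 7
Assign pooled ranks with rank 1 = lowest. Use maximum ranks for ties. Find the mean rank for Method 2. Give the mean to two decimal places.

Sorted (ascending): 5, 5, 5, 7, 7, 7
The 3 values of 5 occupy positions 1–3 → each gets rank 3.
The 3 values of 7 occupy positions 4–6 → each gets rank 6.
Method 2 values → pooled ranks: 5→3, 7→6, 5→3, 7→6
Mean rank = (3 + 6 + 3 + 6) / 4 = 4.50

4.50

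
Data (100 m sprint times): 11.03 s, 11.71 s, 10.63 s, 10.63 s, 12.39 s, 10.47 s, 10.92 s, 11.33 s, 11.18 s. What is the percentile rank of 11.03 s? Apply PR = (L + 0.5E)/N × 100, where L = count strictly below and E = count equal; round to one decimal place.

50.0

N = 9.
Strictly below 11.03: 4. Equal to 11.03: 1.
PR = (4 + 0.5·1)/9 × 100 = 50.0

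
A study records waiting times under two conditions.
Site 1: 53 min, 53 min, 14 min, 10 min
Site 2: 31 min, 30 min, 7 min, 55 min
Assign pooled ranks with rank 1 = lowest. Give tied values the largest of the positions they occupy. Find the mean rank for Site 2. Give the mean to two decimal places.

Sorted (ascending): 7, 10, 14, 30, 31, 53, 53, 55
The 2 values of 53 occupy positions 6–7 → each gets rank 7.
Site 2 values → pooled ranks: 31→5, 30→4, 7→1, 55→8
Mean rank = (5 + 4 + 1 + 8) / 4 = 4.50

4.50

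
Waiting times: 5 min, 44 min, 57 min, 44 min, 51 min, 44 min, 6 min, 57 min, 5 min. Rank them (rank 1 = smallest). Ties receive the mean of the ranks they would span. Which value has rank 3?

Sorted (ascending): 5, 5, 6, 44, 44, 44, 51, 57, 57
The 2 values of 5 occupy positions 1–2 → average rank (1+2)/2 = 1.5.
The 3 values of 44 occupy positions 4–6 → average rank 5.
The 2 values of 57 occupy positions 8–9 → average rank (8+9)/2 = 8.5.
Rank 3 → value 6.

6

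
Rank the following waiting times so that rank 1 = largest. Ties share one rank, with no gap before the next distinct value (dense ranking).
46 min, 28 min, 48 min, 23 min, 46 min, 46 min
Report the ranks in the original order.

2, 3, 1, 4, 2, 2

Sorted (descending): 48, 46, 46, 46, 28, 23
The 3 values of 46 share dense rank 2.
Remaining distinct values take the next consecutive integers.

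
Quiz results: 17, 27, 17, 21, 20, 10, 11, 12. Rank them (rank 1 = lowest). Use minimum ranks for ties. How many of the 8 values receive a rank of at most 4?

Sorted (ascending): 10, 11, 12, 17, 17, 20, 21, 27
The 2 values of 17 occupy positions 4–5 → each gets rank 4.
Ranks ≤ 4: {1, 2, 3, 4, 4} → 5 values.

5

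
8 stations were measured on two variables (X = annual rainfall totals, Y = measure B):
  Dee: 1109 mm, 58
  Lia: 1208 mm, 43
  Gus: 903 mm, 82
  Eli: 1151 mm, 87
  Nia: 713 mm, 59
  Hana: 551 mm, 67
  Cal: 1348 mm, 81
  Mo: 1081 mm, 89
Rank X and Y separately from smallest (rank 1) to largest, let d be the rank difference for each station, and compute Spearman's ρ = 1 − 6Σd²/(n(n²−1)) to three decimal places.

Ranks of variable 1: 5, 7, 3, 6, 2, 1, 8, 4
Ranks of variable 2: 2, 1, 6, 7, 3, 4, 5, 8
d = r₁ − r₂: 3, 6, -3, -1, -1, -3, 3, -4
d²: 9, 36, 9, 1, 1, 9, 9, 16; Σd² = 90
ρ = 1 − 6·90/(8·63) = 1 − 540/504 = -0.071

-0.071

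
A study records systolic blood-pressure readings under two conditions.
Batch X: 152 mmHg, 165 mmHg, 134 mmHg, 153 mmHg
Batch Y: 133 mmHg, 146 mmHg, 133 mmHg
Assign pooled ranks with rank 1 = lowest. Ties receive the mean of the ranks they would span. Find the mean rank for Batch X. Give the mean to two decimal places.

Sorted (ascending): 133, 133, 134, 146, 152, 153, 165
The 2 values of 133 occupy positions 1–2 → average rank (1+2)/2 = 1.5.
Batch X values → pooled ranks: 152→5, 165→7, 134→3, 153→6
Mean rank = (5 + 7 + 3 + 6) / 4 = 5.25

5.25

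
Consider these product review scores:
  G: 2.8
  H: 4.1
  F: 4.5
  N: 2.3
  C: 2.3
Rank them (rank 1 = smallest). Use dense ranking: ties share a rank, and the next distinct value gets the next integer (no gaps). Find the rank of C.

1

Sorted (ascending): 2.3, 2.3, 2.8, 4.1, 4.5
The 2 values of 2.3 share dense rank 1.
Remaining distinct values take the next consecutive integers.
C has value 2.3 → rank 1.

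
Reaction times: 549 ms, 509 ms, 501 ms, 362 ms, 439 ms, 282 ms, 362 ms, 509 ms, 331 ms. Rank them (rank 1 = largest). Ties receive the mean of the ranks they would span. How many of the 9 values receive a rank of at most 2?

Sorted (descending): 549, 509, 509, 501, 439, 362, 362, 331, 282
The 2 values of 509 occupy positions 2–3 → average rank (2+3)/2 = 2.5.
The 2 values of 362 occupy positions 6–7 → average rank (6+7)/2 = 6.5.
Ranks ≤ 2: {1} → 1 value.

1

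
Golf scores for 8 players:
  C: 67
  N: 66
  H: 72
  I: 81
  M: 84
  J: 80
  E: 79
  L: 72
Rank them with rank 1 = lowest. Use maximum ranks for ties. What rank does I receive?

7

Sorted (ascending): 66, 67, 72, 72, 79, 80, 81, 84
The 2 values of 72 occupy positions 3–4 → each gets rank 4.
I has value 81 → rank 7.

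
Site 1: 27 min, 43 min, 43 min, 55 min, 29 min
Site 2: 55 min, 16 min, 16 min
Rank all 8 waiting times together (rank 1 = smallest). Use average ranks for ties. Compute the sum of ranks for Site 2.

Sorted (ascending): 16, 16, 27, 29, 43, 43, 55, 55
The 2 values of 16 occupy positions 1–2 → average rank (1+2)/2 = 1.5.
The 2 values of 43 occupy positions 5–6 → average rank (5+6)/2 = 5.5.
The 2 values of 55 occupy positions 7–8 → average rank (7+8)/2 = 7.5.
Site 2 values → pooled ranks: 55→7.5, 16→1.5, 16→1.5
Rank sum = 7.5 + 1.5 + 1.5 = 10.5

10.5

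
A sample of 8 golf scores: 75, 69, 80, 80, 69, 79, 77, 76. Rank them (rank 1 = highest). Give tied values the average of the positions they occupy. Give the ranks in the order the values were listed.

Sorted (descending): 80, 80, 79, 77, 76, 75, 69, 69
The 2 values of 80 occupy positions 1–2 → average rank (1+2)/2 = 1.5.
The 2 values of 69 occupy positions 7–8 → average rank (7+8)/2 = 7.5.

6, 7.5, 1.5, 1.5, 7.5, 3, 4, 5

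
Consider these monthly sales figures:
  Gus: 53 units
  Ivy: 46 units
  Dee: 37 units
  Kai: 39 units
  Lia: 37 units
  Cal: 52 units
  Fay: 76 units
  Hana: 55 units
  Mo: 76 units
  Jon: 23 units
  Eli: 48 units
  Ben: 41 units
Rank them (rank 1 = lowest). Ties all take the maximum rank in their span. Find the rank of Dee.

Sorted (ascending): 23, 37, 37, 39, 41, 46, 48, 52, 53, 55, 76, 76
The 2 values of 37 occupy positions 2–3 → each gets rank 3.
The 2 values of 76 occupy positions 11–12 → each gets rank 12.
Dee has value 37 units → rank 3.

3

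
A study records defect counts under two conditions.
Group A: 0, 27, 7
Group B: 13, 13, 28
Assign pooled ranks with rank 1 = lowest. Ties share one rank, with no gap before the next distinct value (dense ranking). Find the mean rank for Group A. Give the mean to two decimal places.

2.33

Sorted (ascending): 0, 7, 13, 13, 27, 28
The 2 values of 13 share dense rank 3.
Remaining distinct values take the next consecutive integers.
Group A values → pooled ranks: 0→1, 27→4, 7→2
Mean rank = (1 + 4 + 2) / 3 = 2.33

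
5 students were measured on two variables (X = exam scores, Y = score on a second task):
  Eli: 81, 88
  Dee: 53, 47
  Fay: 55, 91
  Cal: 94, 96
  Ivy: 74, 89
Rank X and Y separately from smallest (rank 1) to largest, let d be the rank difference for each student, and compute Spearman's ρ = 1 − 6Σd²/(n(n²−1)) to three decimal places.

0.600

Ranks of variable 1: 4, 1, 2, 5, 3
Ranks of variable 2: 2, 1, 4, 5, 3
d = r₁ − r₂: 2, 0, -2, 0, 0
d²: 4, 0, 4, 0, 0; Σd² = 8
ρ = 1 − 6·8/(5·24) = 1 − 48/120 = 0.600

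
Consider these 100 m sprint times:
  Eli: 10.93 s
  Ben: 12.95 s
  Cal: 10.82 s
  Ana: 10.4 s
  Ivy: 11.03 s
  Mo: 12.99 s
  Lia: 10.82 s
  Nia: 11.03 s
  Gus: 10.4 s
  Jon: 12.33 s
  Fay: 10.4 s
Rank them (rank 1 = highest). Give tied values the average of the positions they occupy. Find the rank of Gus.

Sorted (descending): 12.99, 12.95, 12.33, 11.03, 11.03, 10.93, 10.82, 10.82, 10.4, 10.4, 10.4
The 2 values of 11.03 occupy positions 4–5 → average rank (4+5)/2 = 4.5.
The 2 values of 10.82 occupy positions 7–8 → average rank (7+8)/2 = 7.5.
The 3 values of 10.4 occupy positions 9–11 → average rank 10.
Gus has value 10.4 s → rank 10.

10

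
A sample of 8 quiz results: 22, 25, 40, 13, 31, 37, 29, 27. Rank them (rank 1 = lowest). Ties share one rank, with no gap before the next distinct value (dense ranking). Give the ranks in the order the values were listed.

2, 3, 8, 1, 6, 7, 5, 4

Sorted (ascending): 13, 22, 25, 27, 29, 31, 37, 40
No ties — each value takes its position as its rank.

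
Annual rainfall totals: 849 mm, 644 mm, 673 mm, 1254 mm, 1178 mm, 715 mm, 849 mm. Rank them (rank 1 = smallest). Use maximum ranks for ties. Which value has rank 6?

1178

Sorted (ascending): 644, 673, 715, 849, 849, 1178, 1254
The 2 values of 849 occupy positions 4–5 → each gets rank 5.
Rank 6 → value 1178.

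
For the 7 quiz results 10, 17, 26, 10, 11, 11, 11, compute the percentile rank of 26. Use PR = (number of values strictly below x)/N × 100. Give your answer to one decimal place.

N = 7.
Strictly below 26: 6. Equal to 26: 1.
PR = 6/7 × 100 = 85.7

85.7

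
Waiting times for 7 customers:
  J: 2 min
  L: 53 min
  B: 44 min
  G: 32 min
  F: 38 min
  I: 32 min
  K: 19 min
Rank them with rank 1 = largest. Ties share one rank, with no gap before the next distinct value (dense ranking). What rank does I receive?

4

Sorted (descending): 53, 44, 38, 32, 32, 19, 2
The 2 values of 32 share dense rank 4.
Remaining distinct values take the next consecutive integers.
I has value 32 min → rank 4.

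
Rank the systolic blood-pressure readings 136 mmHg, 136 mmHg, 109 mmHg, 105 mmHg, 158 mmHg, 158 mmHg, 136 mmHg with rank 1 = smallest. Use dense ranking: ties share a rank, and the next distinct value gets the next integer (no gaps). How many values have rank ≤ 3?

5

Sorted (ascending): 105, 109, 136, 136, 136, 158, 158
The 3 values of 136 share dense rank 3.
The 2 values of 158 share dense rank 4.
Remaining distinct values take the next consecutive integers.
Ranks ≤ 3: {1, 2, 3, 3, 3} → 5 values.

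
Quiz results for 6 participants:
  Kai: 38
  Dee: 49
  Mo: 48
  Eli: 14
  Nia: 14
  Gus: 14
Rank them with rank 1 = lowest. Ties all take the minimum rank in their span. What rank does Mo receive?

5

Sorted (ascending): 14, 14, 14, 38, 48, 49
The 3 values of 14 occupy positions 1–3 → each gets rank 1.
Mo has value 48 → rank 5.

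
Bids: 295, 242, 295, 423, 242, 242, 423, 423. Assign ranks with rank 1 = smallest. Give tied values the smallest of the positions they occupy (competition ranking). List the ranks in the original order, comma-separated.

Sorted (ascending): 242, 242, 242, 295, 295, 423, 423, 423
The 3 values of 242 occupy positions 1–3 → each gets rank 1.
The 2 values of 295 occupy positions 4–5 → each gets rank 4.
The 3 values of 423 occupy positions 6–8 → each gets rank 6.

4, 1, 4, 6, 1, 1, 6, 6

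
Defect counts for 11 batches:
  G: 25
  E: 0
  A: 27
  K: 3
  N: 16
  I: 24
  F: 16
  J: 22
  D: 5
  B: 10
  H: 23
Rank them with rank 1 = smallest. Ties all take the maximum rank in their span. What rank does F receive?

6

Sorted (ascending): 0, 3, 5, 10, 16, 16, 22, 23, 24, 25, 27
The 2 values of 16 occupy positions 5–6 → each gets rank 6.
F has value 16 → rank 6.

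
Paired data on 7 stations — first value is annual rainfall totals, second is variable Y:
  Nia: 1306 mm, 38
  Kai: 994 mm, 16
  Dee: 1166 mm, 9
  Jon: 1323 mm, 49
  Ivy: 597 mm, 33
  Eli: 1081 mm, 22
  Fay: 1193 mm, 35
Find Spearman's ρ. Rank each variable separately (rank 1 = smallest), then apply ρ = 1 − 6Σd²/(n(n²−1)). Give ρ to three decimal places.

Ranks of variable 1: 6, 2, 4, 7, 1, 3, 5
Ranks of variable 2: 6, 2, 1, 7, 4, 3, 5
d = r₁ − r₂: 0, 0, 3, 0, -3, 0, 0
d²: 0, 0, 9, 0, 9, 0, 0; Σd² = 18
ρ = 1 − 6·18/(7·48) = 1 − 108/336 = 0.679

0.679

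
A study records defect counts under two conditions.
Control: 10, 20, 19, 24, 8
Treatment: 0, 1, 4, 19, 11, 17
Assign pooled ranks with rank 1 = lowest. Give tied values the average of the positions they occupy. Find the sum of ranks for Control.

Sorted (ascending): 0, 1, 4, 8, 10, 11, 17, 19, 19, 20, 24
The 2 values of 19 occupy positions 8–9 → average rank (8+9)/2 = 8.5.
Control values → pooled ranks: 10→5, 20→10, 19→8.5, 24→11, 8→4
Rank sum = 5 + 10 + 8.5 + 11 + 4 = 38.5

38.5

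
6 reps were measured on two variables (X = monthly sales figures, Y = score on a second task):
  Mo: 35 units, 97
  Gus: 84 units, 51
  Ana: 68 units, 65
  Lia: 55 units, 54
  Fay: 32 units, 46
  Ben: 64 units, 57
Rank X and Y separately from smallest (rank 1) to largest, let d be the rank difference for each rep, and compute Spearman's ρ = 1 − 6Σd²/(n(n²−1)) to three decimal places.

0.086

Ranks of variable 1: 2, 6, 5, 3, 1, 4
Ranks of variable 2: 6, 2, 5, 3, 1, 4
d = r₁ − r₂: -4, 4, 0, 0, 0, 0
d²: 16, 16, 0, 0, 0, 0; Σd² = 32
ρ = 1 − 6·32/(6·35) = 1 − 192/210 = 0.086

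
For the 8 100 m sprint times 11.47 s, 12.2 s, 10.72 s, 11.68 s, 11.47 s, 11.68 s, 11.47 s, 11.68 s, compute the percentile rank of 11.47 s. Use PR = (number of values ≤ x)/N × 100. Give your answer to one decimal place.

N = 8.
Strictly below 11.47: 1. Equal to 11.47: 3.
PR = 4/8 × 100 = 50.0

50.0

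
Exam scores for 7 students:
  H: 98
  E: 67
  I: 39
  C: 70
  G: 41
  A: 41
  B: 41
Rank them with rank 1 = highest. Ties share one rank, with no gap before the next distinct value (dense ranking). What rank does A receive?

4

Sorted (descending): 98, 70, 67, 41, 41, 41, 39
The 3 values of 41 share dense rank 4.
Remaining distinct values take the next consecutive integers.
A has value 41 → rank 4.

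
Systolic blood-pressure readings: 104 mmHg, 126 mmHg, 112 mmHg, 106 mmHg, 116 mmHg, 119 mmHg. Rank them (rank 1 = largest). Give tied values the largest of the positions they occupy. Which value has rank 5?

Sorted (descending): 126, 119, 116, 112, 106, 104
No ties — each value takes its position as its rank.
Rank 5 → value 106.

106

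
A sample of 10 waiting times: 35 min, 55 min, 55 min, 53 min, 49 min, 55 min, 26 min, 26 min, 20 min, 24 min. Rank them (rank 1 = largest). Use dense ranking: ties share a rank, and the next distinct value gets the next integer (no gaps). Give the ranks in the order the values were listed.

4, 1, 1, 2, 3, 1, 5, 5, 7, 6

Sorted (descending): 55, 55, 55, 53, 49, 35, 26, 26, 24, 20
The 3 values of 55 share dense rank 1.
The 2 values of 26 share dense rank 5.
Remaining distinct values take the next consecutive integers.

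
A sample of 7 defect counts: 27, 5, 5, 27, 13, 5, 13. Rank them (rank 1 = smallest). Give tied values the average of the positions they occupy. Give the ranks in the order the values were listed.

Sorted (ascending): 5, 5, 5, 13, 13, 27, 27
The 3 values of 5 occupy positions 1–3 → average rank 2.
The 2 values of 13 occupy positions 4–5 → average rank (4+5)/2 = 4.5.
The 2 values of 27 occupy positions 6–7 → average rank (6+7)/2 = 6.5.

6.5, 2, 2, 6.5, 4.5, 2, 4.5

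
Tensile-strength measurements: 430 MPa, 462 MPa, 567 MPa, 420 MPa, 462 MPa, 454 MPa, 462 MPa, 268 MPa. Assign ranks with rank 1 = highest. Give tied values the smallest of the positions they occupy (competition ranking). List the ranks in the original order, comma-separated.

6, 2, 1, 7, 2, 5, 2, 8

Sorted (descending): 567, 462, 462, 462, 454, 430, 420, 268
The 3 values of 462 occupy positions 2–4 → each gets rank 2.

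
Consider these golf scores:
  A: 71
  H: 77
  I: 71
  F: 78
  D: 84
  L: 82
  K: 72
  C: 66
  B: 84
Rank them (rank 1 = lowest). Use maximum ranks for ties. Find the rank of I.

3

Sorted (ascending): 66, 71, 71, 72, 77, 78, 82, 84, 84
The 2 values of 71 occupy positions 2–3 → each gets rank 3.
The 2 values of 84 occupy positions 8–9 → each gets rank 9.
I has value 71 → rank 3.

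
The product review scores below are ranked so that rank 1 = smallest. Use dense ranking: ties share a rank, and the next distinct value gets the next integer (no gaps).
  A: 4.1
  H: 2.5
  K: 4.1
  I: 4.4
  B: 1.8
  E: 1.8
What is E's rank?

Sorted (ascending): 1.8, 1.8, 2.5, 4.1, 4.1, 4.4
The 2 values of 1.8 share dense rank 1.
The 2 values of 4.1 share dense rank 3.
Remaining distinct values take the next consecutive integers.
E has value 1.8 → rank 1.

1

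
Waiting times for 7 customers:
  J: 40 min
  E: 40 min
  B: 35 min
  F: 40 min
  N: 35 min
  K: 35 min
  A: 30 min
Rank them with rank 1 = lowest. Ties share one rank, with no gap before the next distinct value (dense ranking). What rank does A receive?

Sorted (ascending): 30, 35, 35, 35, 40, 40, 40
The 3 values of 35 share dense rank 2.
The 3 values of 40 share dense rank 3.
Remaining distinct values take the next consecutive integers.
A has value 30 min → rank 1.

1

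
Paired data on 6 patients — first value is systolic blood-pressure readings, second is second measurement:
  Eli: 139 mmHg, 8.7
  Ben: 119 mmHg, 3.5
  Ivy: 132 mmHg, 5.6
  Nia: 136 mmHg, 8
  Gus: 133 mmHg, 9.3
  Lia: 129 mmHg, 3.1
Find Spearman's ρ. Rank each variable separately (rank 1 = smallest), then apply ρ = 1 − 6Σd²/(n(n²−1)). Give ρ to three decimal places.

Ranks of variable 1: 6, 1, 3, 5, 4, 2
Ranks of variable 2: 5, 2, 3, 4, 6, 1
d = r₁ − r₂: 1, -1, 0, 1, -2, 1
d²: 1, 1, 0, 1, 4, 1; Σd² = 8
ρ = 1 − 6·8/(6·35) = 1 − 48/210 = 0.771

0.771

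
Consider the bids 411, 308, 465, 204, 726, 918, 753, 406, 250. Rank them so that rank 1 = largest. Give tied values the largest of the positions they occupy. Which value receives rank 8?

Sorted (descending): 918, 753, 726, 465, 411, 406, 308, 250, 204
No ties — each value takes its position as its rank.
Rank 8 → value 250.

250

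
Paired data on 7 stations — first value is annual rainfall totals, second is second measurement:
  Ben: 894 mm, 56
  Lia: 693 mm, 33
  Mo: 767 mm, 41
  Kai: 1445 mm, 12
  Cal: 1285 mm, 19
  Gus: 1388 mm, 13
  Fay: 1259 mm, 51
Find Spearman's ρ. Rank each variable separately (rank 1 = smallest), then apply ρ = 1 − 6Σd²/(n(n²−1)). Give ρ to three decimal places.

-0.679

Ranks of variable 1: 3, 1, 2, 7, 5, 6, 4
Ranks of variable 2: 7, 4, 5, 1, 3, 2, 6
d = r₁ − r₂: -4, -3, -3, 6, 2, 4, -2
d²: 16, 9, 9, 36, 4, 16, 4; Σd² = 94
ρ = 1 − 6·94/(7·48) = 1 − 564/336 = -0.679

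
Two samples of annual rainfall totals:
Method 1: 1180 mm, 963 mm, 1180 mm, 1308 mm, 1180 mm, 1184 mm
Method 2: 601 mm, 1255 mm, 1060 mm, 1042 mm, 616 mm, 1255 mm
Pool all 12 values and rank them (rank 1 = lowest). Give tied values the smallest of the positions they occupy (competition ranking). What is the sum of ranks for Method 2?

Sorted (ascending): 601, 616, 963, 1042, 1060, 1180, 1180, 1180, 1184, 1255, 1255, 1308
The 3 values of 1180 occupy positions 6–8 → each gets rank 6.
The 2 values of 1255 occupy positions 10–11 → each gets rank 10.
Method 2 values → pooled ranks: 601→1, 1255→10, 1060→5, 1042→4, 616→2, 1255→10
Rank sum = 1 + 10 + 5 + 4 + 2 + 10 = 32

32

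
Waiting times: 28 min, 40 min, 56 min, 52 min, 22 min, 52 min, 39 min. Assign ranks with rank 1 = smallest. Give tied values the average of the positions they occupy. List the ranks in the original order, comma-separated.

2, 4, 7, 5.5, 1, 5.5, 3

Sorted (ascending): 22, 28, 39, 40, 52, 52, 56
The 2 values of 52 occupy positions 5–6 → average rank (5+6)/2 = 5.5.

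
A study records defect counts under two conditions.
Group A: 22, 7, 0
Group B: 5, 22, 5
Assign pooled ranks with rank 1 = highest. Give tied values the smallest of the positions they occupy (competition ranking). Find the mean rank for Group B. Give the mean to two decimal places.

3.00

Sorted (descending): 22, 22, 7, 5, 5, 0
The 2 values of 22 occupy positions 1–2 → each gets rank 1.
The 2 values of 5 occupy positions 4–5 → each gets rank 4.
Group B values → pooled ranks: 5→4, 22→1, 5→4
Mean rank = (4 + 1 + 4) / 3 = 3.00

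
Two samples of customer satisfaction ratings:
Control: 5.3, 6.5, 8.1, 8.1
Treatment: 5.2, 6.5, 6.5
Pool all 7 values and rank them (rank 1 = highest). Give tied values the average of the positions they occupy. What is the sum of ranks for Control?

Sorted (descending): 8.1, 8.1, 6.5, 6.5, 6.5, 5.3, 5.2
The 2 values of 8.1 occupy positions 1–2 → average rank (1+2)/2 = 1.5.
The 3 values of 6.5 occupy positions 3–5 → average rank 4.
Control values → pooled ranks: 5.3→6, 6.5→4, 8.1→1.5, 8.1→1.5
Rank sum = 6 + 4 + 1.5 + 1.5 = 13

13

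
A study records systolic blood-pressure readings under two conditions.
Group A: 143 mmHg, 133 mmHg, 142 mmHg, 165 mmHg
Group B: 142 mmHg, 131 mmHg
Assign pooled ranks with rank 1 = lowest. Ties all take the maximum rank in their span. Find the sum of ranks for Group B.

Sorted (ascending): 131, 133, 142, 142, 143, 165
The 2 values of 142 occupy positions 3–4 → each gets rank 4.
Group B values → pooled ranks: 142→4, 131→1
Rank sum = 4 + 1 = 5

5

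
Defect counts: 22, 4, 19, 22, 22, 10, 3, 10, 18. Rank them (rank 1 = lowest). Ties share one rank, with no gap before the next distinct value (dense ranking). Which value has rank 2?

Sorted (ascending): 3, 4, 10, 10, 18, 19, 22, 22, 22
The 2 values of 10 share dense rank 3.
The 3 values of 22 share dense rank 6.
Remaining distinct values take the next consecutive integers.
Rank 2 → value 4.

4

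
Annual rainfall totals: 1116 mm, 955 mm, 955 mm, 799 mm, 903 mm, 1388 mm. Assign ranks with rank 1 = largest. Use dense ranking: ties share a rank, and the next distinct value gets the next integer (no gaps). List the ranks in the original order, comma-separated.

Sorted (descending): 1388, 1116, 955, 955, 903, 799
The 2 values of 955 share dense rank 3.
Remaining distinct values take the next consecutive integers.

2, 3, 3, 5, 4, 1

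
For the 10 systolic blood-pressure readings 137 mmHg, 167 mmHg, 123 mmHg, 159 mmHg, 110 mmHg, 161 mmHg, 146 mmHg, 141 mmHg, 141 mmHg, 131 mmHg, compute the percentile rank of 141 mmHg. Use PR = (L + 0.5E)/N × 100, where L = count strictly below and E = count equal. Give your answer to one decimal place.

N = 10.
Strictly below 141: 4. Equal to 141: 2.
PR = (4 + 0.5·2)/10 × 100 = 50.0

50.0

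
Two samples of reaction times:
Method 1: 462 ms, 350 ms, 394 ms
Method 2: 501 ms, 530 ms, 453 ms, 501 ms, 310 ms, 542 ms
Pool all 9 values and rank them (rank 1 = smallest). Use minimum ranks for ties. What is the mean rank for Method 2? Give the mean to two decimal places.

5.67

Sorted (ascending): 310, 350, 394, 453, 462, 501, 501, 530, 542
The 2 values of 501 occupy positions 6–7 → each gets rank 6.
Method 2 values → pooled ranks: 501→6, 530→8, 453→4, 501→6, 310→1, 542→9
Mean rank = (6 + 8 + 4 + 6 + 1 + 9) / 6 = 5.67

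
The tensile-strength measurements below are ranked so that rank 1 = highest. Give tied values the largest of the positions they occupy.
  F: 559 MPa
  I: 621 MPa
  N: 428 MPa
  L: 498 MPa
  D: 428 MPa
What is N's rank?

Sorted (descending): 621, 559, 498, 428, 428
The 2 values of 428 occupy positions 4–5 → each gets rank 5.
N has value 428 MPa → rank 5.

5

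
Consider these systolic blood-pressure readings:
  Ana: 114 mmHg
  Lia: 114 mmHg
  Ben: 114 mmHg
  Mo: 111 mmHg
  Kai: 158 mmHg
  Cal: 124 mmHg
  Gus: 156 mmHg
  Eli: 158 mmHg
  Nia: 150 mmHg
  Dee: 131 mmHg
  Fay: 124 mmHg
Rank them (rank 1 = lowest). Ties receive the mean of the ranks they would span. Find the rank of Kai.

Sorted (ascending): 111, 114, 114, 114, 124, 124, 131, 150, 156, 158, 158
The 3 values of 114 occupy positions 2–4 → average rank 3.
The 2 values of 124 occupy positions 5–6 → average rank (5+6)/2 = 5.5.
The 2 values of 158 occupy positions 10–11 → average rank (10+11)/2 = 10.5.
Kai has value 158 mmHg → rank 10.5.

10.5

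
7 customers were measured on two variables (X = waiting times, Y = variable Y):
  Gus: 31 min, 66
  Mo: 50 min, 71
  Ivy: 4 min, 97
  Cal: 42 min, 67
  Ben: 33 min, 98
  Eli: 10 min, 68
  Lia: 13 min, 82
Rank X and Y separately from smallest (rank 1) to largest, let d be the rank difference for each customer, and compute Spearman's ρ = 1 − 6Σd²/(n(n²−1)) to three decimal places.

Ranks of variable 1: 4, 7, 1, 6, 5, 2, 3
Ranks of variable 2: 1, 4, 6, 2, 7, 3, 5
d = r₁ − r₂: 3, 3, -5, 4, -2, -1, -2
d²: 9, 9, 25, 16, 4, 1, 4; Σd² = 68
ρ = 1 − 6·68/(7·48) = 1 − 408/336 = -0.214

-0.214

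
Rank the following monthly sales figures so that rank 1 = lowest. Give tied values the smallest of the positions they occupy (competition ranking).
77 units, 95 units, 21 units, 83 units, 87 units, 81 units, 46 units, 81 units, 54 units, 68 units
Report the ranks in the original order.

5, 10, 1, 8, 9, 6, 2, 6, 3, 4

Sorted (ascending): 21, 46, 54, 68, 77, 81, 81, 83, 87, 95
The 2 values of 81 occupy positions 6–7 → each gets rank 6.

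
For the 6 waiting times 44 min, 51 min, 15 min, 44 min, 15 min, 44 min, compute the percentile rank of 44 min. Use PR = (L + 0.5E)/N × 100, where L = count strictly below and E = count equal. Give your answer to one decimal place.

N = 6.
Strictly below 44: 2. Equal to 44: 3.
PR = (2 + 0.5·3)/6 × 100 = 58.3

58.3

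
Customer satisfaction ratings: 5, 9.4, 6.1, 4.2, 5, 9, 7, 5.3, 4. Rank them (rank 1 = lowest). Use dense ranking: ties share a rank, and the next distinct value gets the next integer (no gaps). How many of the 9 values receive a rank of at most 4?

Sorted (ascending): 4, 4.2, 5, 5, 5.3, 6.1, 7, 9, 9.4
The 2 values of 5 share dense rank 3.
Remaining distinct values take the next consecutive integers.
Ranks ≤ 4: {1, 2, 3, 3, 4} → 5 values.

5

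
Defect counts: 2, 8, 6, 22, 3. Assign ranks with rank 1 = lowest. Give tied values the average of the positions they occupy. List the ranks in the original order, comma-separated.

Sorted (ascending): 2, 3, 6, 8, 22
No ties — each value takes its position as its rank.

1, 4, 3, 5, 2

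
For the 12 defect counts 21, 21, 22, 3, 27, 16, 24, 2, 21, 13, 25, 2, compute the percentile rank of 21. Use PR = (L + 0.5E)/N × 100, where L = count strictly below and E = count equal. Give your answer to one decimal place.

N = 12.
Strictly below 21: 5. Equal to 21: 3.
PR = (5 + 0.5·3)/12 × 100 = 54.2

54.2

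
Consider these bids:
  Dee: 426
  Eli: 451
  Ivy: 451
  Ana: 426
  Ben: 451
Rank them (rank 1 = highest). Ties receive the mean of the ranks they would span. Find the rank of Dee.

4.5

Sorted (descending): 451, 451, 451, 426, 426
The 3 values of 451 occupy positions 1–3 → average rank 2.
The 2 values of 426 occupy positions 4–5 → average rank (4+5)/2 = 4.5.
Dee has value 426 → rank 4.5.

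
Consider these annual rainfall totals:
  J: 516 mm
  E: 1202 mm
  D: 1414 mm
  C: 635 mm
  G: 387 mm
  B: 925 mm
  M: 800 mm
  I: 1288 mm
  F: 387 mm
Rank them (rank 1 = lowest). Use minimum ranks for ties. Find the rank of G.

1

Sorted (ascending): 387, 387, 516, 635, 800, 925, 1202, 1288, 1414
The 2 values of 387 occupy positions 1–2 → each gets rank 1.
G has value 387 mm → rank 1.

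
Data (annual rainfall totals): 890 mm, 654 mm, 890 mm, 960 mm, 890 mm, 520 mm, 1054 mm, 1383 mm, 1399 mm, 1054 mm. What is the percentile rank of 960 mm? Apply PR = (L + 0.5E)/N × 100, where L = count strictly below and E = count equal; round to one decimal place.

55.0

N = 10.
Strictly below 960: 5. Equal to 960: 1.
PR = (5 + 0.5·1)/10 × 100 = 55.0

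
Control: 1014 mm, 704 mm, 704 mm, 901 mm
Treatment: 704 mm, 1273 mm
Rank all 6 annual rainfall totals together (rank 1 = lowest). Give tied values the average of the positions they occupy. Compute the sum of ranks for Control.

Sorted (ascending): 704, 704, 704, 901, 1014, 1273
The 3 values of 704 occupy positions 1–3 → average rank 2.
Control values → pooled ranks: 1014→5, 704→2, 704→2, 901→4
Rank sum = 5 + 2 + 2 + 4 = 13

13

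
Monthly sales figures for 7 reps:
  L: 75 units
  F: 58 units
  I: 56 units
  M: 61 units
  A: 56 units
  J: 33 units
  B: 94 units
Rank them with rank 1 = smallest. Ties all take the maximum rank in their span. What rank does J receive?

Sorted (ascending): 33, 56, 56, 58, 61, 75, 94
The 2 values of 56 occupy positions 2–3 → each gets rank 3.
J has value 33 units → rank 1.

1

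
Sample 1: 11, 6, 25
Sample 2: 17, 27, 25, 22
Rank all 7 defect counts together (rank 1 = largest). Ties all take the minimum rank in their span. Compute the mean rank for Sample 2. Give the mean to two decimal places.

3.00

Sorted (descending): 27, 25, 25, 22, 17, 11, 6
The 2 values of 25 occupy positions 2–3 → each gets rank 2.
Sample 2 values → pooled ranks: 17→5, 27→1, 25→2, 22→4
Mean rank = (5 + 1 + 2 + 4) / 4 = 3.00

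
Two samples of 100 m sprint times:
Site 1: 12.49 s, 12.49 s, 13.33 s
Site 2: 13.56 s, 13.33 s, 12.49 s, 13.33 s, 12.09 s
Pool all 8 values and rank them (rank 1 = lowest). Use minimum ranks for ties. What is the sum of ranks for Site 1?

Sorted (ascending): 12.09, 12.49, 12.49, 12.49, 13.33, 13.33, 13.33, 13.56
The 3 values of 12.49 occupy positions 2–4 → each gets rank 2.
The 3 values of 13.33 occupy positions 5–7 → each gets rank 5.
Site 1 values → pooled ranks: 12.49→2, 12.49→2, 13.33→5
Rank sum = 2 + 2 + 5 = 9

9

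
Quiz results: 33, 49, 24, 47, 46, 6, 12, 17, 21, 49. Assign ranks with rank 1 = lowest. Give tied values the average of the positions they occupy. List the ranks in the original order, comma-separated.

6, 9.5, 5, 8, 7, 1, 2, 3, 4, 9.5

Sorted (ascending): 6, 12, 17, 21, 24, 33, 46, 47, 49, 49
The 2 values of 49 occupy positions 9–10 → average rank (9+10)/2 = 9.5.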